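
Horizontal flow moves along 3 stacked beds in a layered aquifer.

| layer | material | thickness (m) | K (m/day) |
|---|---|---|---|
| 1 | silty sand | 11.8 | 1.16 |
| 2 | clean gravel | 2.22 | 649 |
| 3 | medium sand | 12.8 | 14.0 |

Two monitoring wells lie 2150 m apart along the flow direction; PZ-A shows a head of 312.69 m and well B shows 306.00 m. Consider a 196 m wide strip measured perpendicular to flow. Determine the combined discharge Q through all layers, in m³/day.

996

Flow is parallel to layering, so each bed carries its own Darcy discharge and the transmissivities add.
Σ(K_i·b_i) = 1.16×11.8 + 649×2.22 + 14.0×12.8 = 1634 m²/day.
Hydraulic gradient i = (312.69 − 306.00) / 2150 = 6.69 / 2150 = 0.003112.
Q = Σ(K_i·b_i) · W · i = 1634 × 196 × 0.003112 = 996.3 m³/day.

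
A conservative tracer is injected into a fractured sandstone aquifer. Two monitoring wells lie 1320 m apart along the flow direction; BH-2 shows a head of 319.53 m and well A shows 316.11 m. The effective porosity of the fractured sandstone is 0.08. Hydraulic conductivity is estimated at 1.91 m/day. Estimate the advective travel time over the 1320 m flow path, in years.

Hydraulic gradient i = (319.53 − 316.11) / 1320 = 3.42 / 1320 = 0.002591.
Darcy flux q = K · i = 1.910 × 0.002591 = 0.004949 m/day.
Seepage velocity v = q / n_e = 0.004949 / 0.08 = 0.06186 m/day.
Travel time t = L / v = 1320 / 0.06186 = 21339 days = 58.42 years.

58.4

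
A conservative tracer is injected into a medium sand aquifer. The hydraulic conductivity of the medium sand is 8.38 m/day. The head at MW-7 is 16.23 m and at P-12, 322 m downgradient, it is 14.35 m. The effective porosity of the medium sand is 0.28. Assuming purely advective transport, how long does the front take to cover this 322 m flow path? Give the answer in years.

5.05

Hydraulic gradient i = (16.23 − 14.35) / 322 = 1.88 / 322 = 0.005839.
Darcy flux q = K · i = 8.380 × 0.005839 = 0.04893 m/day.
Seepage velocity v = q / n_e = 0.04893 / 0.28 = 0.1747 m/day.
Travel time t = L / v = 322 / 0.1747 = 1843 days = 5.045 years.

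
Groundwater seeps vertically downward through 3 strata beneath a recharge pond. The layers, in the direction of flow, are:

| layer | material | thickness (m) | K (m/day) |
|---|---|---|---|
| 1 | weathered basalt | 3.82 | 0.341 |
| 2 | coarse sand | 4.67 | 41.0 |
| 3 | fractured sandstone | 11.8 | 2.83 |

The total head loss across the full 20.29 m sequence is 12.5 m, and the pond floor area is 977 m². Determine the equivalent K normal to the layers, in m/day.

1.31

Flow is perpendicular to layering, so the layers act in series and the equivalent K is the thickness-weighted harmonic mean.
Total thickness L = 3.82 + 4.67 + 11.8 = 20.29 m.
Σ(b_i/K_i) = 3.82/0.341 + 4.67/41.0 + 11.8/2.83 = 15.49 d.
K_eq = L / Σ(b_i/K_i) = 20.29 / 15.49 = 1.310 m/day.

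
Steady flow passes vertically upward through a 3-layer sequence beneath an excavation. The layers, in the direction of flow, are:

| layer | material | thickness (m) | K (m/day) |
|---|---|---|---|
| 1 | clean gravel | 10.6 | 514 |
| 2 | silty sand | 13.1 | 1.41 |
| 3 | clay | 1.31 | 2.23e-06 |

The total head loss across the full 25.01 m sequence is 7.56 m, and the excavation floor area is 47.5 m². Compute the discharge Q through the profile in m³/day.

0.000611

Flow is perpendicular to layering, so the layers act in series and the equivalent K is the thickness-weighted harmonic mean.
Total thickness L = 10.6 + 13.1 + 1.31 = 25.01 m.
Σ(b_i/K_i) = 10.6/514 + 13.1/1.41 + 1.31/2.23e-06 = 5.875e+05 d.
K_eq = L / Σ(b_i/K_i) = 25.01 / 5.875e+05 = 4.257e-05 m/day.
Q = K_eq · A · (Δh/L) = 4.257e-05 × 47.5 × (7.56/25.01) = 0.0006113 m³/day.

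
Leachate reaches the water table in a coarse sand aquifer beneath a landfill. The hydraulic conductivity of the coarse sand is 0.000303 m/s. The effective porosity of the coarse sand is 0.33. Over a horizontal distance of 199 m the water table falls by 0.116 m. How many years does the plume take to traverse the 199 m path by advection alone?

Convert K: 0.000303 m/s × 86400 = 26.18 m/day.
Hydraulic gradient i = Δh / L = 0.116 / 199 = 0.0005829.
Darcy flux q = K · i = 26.18 × 0.0005829 = 0.01526 m/day.
Seepage velocity v = q / n_e = 0.01526 / 0.33 = 0.04624 m/day.
Travel time t = L / v = 199 / 0.04624 = 4303 days = 11.78 years.

11.8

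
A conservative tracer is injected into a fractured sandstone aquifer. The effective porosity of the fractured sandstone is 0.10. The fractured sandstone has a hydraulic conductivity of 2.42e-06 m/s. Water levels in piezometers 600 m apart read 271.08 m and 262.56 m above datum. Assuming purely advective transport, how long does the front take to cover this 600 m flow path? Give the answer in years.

Convert K: 2.42e-06 m/s × 86400 = 0.2091 m/day.
Hydraulic gradient i = (271.08 − 262.56) / 600 = 8.52 / 600 = 0.01420.
Darcy flux q = K · i = 0.2091 × 0.01420 = 0.002969 m/day.
Seepage velocity v = q / n_e = 0.002969 / 0.10 = 0.02969 m/day.
Travel time t = L / v = 600 / 0.02969 = 20208 days = 55.33 years.

55.3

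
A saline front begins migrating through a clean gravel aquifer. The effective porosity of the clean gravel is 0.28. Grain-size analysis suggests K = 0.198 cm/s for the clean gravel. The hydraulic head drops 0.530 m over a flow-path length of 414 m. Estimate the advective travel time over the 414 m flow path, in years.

1.45

Convert K: 0.198 cm/s × 864 = 171.1 m/day.
Hydraulic gradient i = Δh / L = 0.530 / 414 = 0.001280.
Darcy flux q = K · i = 171.1 × 0.001280 = 0.2190 m/day.
Seepage velocity v = q / n_e = 0.2190 / 0.28 = 0.7822 m/day.
Travel time t = L / v = 414 / 0.7822 = 529.3 days = 1.449 years.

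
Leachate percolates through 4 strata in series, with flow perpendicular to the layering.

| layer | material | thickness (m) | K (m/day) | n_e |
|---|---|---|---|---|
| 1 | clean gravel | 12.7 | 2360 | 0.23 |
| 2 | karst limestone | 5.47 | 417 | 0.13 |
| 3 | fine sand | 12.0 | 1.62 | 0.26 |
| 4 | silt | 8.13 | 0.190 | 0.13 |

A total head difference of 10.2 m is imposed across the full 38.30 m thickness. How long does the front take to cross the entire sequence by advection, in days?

38.4

With flow normal to the layers, continuity requires the same specific discharge q through every layer.
Σ(b_i/K_i) = 12.7/2360 + 5.47/417 + 12.0/1.62 + 8.13/0.190 = 50.22 d.
q = Δh / Σ(b_i/K_i) = 10.2 / 50.22 = 0.2031 m/day.
In each layer the seepage velocity is v_i = q/n_i, so the layer transit time is t_i = b_i·n_i / q:
  layer 1 (clean gravel): t_1 = 12.7 × 0.23 / 0.2031 = 14.38 d
  layer 2 (karst limestone): t_2 = 5.47 × 0.13 / 0.2031 = 3.501 d
  layer 3 (fine sand): t_3 = 12.0 × 0.26 / 0.2031 = 15.36 d
  layer 4 (silt): t_4 = 8.13 × 0.13 / 0.2031 = 5.203 d
Total t = Σ t_i = 38.44 days.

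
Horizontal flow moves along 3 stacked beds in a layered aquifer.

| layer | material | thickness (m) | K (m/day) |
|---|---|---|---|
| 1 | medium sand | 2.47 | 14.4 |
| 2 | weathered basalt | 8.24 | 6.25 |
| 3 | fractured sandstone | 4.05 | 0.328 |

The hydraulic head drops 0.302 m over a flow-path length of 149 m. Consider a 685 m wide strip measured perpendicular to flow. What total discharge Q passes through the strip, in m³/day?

Flow is parallel to layering, so each bed carries its own Darcy discharge and the transmissivities add.
Σ(K_i·b_i) = 14.4×2.47 + 6.25×8.24 + 0.328×4.05 = 88.40 m²/day.
Hydraulic gradient i = Δh / L = 0.302 / 149 = 0.002027.
Q = Σ(K_i·b_i) · W · i = 88.40 × 685 × 0.002027 = 122.7 m³/day.

123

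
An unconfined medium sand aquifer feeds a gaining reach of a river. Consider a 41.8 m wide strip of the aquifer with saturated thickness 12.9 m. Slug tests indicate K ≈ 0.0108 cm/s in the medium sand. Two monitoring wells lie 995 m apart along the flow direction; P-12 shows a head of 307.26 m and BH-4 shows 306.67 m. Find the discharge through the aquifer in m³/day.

2.98

Convert K: 0.0108 cm/s × 864 = 9.331 m/day.
Cross-sectional area A = 41.8 × 12.9 = 539.2 m².
Hydraulic gradient i = (307.26 − 306.67) / 995 = 0.59 / 995 = 0.0005930.
Darcy's law: Q = K · A · i = 9.331 × 539.2 × 0.0005930 = 2.984 m³/day.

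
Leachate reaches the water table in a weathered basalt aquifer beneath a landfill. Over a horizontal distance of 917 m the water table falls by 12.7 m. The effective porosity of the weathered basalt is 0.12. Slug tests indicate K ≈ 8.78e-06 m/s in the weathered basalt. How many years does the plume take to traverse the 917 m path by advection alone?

28.7

Convert K: 8.78e-06 m/s × 86400 = 0.7586 m/day.
Hydraulic gradient i = Δh / L = 12.7 / 917 = 0.01385.
Darcy flux q = K · i = 0.7586 × 0.01385 = 0.01051 m/day.
Seepage velocity v = q / n_e = 0.01051 / 0.12 = 0.08755 m/day.
Travel time t = L / v = 917 / 0.08755 = 10474 days = 28.68 years.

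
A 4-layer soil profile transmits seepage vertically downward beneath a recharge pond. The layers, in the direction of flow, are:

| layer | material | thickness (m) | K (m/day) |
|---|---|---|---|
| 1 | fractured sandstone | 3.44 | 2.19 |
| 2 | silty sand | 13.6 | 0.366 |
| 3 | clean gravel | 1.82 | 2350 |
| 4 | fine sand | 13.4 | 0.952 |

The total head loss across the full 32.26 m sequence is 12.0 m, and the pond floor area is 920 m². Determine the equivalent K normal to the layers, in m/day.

0.611

Flow is perpendicular to layering, so the layers act in series and the equivalent K is the thickness-weighted harmonic mean.
Total thickness L = 3.44 + 13.6 + 1.82 + 13.4 = 32.26 m.
Σ(b_i/K_i) = 3.44/2.19 + 13.6/0.366 + 1.82/2350 + 13.4/0.952 = 52.81 d.
K_eq = L / Σ(b_i/K_i) = 32.26 / 52.81 = 0.6109 m/day.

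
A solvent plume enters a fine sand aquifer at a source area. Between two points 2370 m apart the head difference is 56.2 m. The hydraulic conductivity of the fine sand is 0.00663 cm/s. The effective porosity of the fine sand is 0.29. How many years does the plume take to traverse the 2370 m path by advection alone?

Convert K: 0.00663 cm/s × 864 = 5.728 m/day.
Hydraulic gradient i = Δh / L = 56.2 / 2370 = 0.02371.
Darcy flux q = K · i = 5.728 × 0.02371 = 0.1358 m/day.
Seepage velocity v = q / n_e = 0.1358 / 0.29 = 0.4684 m/day.
Travel time t = L / v = 2370 / 0.4684 = 5060 days = 13.85 years.

13.9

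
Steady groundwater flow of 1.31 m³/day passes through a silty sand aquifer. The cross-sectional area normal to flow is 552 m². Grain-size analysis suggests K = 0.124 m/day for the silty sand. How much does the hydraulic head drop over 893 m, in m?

17.1

From Q = K·A·i, i = Q / (K·A) = 1.31 / (0.1240 × 552.0) = 0.01914.
Head loss Δh = i · L = 0.01914 × 893 = 17.09 m.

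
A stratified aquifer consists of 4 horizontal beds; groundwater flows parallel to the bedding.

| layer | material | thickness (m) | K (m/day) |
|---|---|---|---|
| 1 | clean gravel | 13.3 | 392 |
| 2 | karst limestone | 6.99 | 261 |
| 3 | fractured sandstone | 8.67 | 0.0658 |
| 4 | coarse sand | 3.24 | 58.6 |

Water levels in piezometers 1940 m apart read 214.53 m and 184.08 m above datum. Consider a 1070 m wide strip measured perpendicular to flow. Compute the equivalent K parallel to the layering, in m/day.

224

Flow is parallel to layering, so each bed carries its own Darcy discharge and the transmissivities add.
Σ(K_i·b_i) = 392×13.3 + 261×6.99 + 0.0658×8.67 + 58.6×3.24 = 7228 m²/day.
Total thickness b = 32.20 m, so K_eq = Σ(K_i·b_i)/b = 224.5 m/day.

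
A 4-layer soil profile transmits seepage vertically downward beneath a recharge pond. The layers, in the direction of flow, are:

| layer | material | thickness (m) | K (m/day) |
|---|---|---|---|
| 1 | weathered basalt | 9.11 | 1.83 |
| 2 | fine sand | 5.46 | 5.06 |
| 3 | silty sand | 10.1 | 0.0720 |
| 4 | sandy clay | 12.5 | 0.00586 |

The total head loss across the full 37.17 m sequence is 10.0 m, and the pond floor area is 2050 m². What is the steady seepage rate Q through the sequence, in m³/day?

8.99

Flow is perpendicular to layering, so the layers act in series and the equivalent K is the thickness-weighted harmonic mean.
Total thickness L = 9.11 + 5.46 + 10.1 + 12.5 = 37.17 m.
Σ(b_i/K_i) = 9.11/1.83 + 5.46/5.06 + 10.1/0.0720 + 12.5/0.00586 = 2279 d.
K_eq = L / Σ(b_i/K_i) = 37.17 / 2279 = 0.01631 m/day.
Q = K_eq · A · (Δh/L) = 0.01631 × 2050 × (10.0/37.17) = 8.993 m³/day.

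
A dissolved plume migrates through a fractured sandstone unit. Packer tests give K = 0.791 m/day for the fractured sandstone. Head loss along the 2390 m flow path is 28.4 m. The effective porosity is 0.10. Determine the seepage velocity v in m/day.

0.0940

Hydraulic gradient i = Δh / L = 28.4 / 2390 = 0.01188.
Darcy flux q = K · i = 0.7910 × 0.01188 = 0.009399 m/day.
Seepage velocity v = q / n_e = 0.009399 / 0.10 = 0.09399 m/day.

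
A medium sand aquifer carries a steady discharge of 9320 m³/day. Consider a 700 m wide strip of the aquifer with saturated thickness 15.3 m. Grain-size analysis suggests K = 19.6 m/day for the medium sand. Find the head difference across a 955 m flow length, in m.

Cross-sectional area A = 700 × 15.3 = 10710 m².
From Q = K·A·i, i = Q / (K·A) = 9320 / (19.60 × 10710) = 0.04440.
Head loss Δh = i · L = 0.04440 × 955 = 42.40 m.

42.4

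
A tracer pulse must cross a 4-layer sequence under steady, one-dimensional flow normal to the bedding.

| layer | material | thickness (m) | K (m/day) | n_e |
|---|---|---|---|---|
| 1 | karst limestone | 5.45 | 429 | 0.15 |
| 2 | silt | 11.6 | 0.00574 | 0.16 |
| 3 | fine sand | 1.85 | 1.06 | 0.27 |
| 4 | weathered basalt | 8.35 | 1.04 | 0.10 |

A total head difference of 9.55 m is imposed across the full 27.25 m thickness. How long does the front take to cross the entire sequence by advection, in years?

With flow normal to the layers, continuity requires the same specific discharge q through every layer.
Σ(b_i/K_i) = 5.45/429 + 11.6/0.00574 + 1.85/1.06 + 8.35/1.04 = 2031 d.
q = Δh / Σ(b_i/K_i) = 9.55 / 2031 = 0.004703 m/day.
In each layer the seepage velocity is v_i = q/n_i, so the layer transit time is t_i = b_i·n_i / q:
  layer 1 (karst limestone): t_1 = 5.45 × 0.15 / 0.004703 = 173.8 d
  layer 2 (silt): t_2 = 11.6 × 0.16 / 0.004703 = 394.7 d
  layer 3 (fine sand): t_3 = 1.85 × 0.27 / 0.004703 = 106.2 d
  layer 4 (weathered basalt): t_4 = 8.35 × 0.10 / 0.004703 = 177.6 d
Total t = Σ t_i = 852.3 days = 2.333 years.

2.33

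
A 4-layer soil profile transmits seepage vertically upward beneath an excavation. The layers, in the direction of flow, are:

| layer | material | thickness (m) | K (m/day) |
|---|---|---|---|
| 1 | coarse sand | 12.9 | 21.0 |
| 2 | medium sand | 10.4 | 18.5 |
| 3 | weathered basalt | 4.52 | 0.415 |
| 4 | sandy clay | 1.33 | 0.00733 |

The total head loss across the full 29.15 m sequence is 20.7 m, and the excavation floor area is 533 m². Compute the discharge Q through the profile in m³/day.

Flow is perpendicular to layering, so the layers act in series and the equivalent K is the thickness-weighted harmonic mean.
Total thickness L = 12.9 + 10.4 + 4.52 + 1.33 = 29.15 m.
Σ(b_i/K_i) = 12.9/21.0 + 10.4/18.5 + 4.52/0.415 + 1.33/0.00733 = 193.5 d.
K_eq = L / Σ(b_i/K_i) = 29.15 / 193.5 = 0.1506 m/day.
Q = K_eq · A · (Δh/L) = 0.1506 × 533 × (20.7/29.15) = 57.01 m³/day.

57.0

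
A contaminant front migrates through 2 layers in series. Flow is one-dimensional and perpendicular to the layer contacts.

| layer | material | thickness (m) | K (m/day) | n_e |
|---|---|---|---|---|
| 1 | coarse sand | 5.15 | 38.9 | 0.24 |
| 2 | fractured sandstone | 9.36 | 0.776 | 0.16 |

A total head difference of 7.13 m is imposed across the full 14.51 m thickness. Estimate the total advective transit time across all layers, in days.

With flow normal to the layers, continuity requires the same specific discharge q through every layer.
Σ(b_i/K_i) = 5.15/38.9 + 9.36/0.776 = 12.19 d.
q = Δh / Σ(b_i/K_i) = 7.13 / 12.19 = 0.5847 m/day.
In each layer the seepage velocity is v_i = q/n_i, so the layer transit time is t_i = b_i·n_i / q:
  layer 1 (coarse sand): t_1 = 5.15 × 0.24 / 0.5847 = 2.114 d
  layer 2 (fractured sandstone): t_2 = 9.36 × 0.16 / 0.5847 = 2.561 d
Total t = Σ t_i = 4.675 days.

4.68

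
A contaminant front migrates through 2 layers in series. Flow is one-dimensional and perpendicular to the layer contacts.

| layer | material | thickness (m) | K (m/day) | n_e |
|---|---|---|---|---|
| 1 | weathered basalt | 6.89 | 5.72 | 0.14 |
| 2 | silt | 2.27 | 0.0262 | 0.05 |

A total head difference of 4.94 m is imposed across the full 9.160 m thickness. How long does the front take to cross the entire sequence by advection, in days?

19.2

With flow normal to the layers, continuity requires the same specific discharge q through every layer.
Σ(b_i/K_i) = 6.89/5.72 + 2.27/0.0262 = 87.85 d.
q = Δh / Σ(b_i/K_i) = 4.94 / 87.85 = 0.05623 m/day.
In each layer the seepage velocity is v_i = q/n_i, so the layer transit time is t_i = b_i·n_i / q:
  layer 1 (weathered basalt): t_1 = 6.89 × 0.14 / 0.05623 = 17.15 d
  layer 2 (silt): t_2 = 2.27 × 0.05 / 0.05623 = 2.018 d
Total t = Σ t_i = 19.17 days.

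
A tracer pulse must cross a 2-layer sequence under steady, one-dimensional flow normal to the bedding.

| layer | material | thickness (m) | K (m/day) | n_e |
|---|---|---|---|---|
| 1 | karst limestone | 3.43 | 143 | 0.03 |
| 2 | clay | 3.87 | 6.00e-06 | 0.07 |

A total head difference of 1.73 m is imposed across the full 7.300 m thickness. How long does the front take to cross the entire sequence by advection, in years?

With flow normal to the layers, continuity requires the same specific discharge q through every layer.
Σ(b_i/K_i) = 3.43/143 + 3.87/6.00e-06 = 6.450e+05 d.
q = Δh / Σ(b_i/K_i) = 1.73 / 6.450e+05 = 2.682e-06 m/day.
In each layer the seepage velocity is v_i = q/n_i, so the layer transit time is t_i = b_i·n_i / q:
  layer 1 (karst limestone): t_1 = 3.43 × 0.03 / 2.682e-06 = 38364 d
  layer 2 (clay): t_2 = 3.87 × 0.07 / 2.682e-06 = 1.010e+05 d
Total t = Σ t_i = 1.394e+05 days = 381.6 years.

382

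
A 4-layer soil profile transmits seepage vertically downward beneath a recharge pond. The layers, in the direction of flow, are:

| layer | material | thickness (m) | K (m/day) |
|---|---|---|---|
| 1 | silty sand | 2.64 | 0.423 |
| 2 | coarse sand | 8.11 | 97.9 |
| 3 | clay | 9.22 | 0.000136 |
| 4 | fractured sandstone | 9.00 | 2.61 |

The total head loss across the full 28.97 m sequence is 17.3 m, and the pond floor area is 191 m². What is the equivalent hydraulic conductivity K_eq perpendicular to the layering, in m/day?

Flow is perpendicular to layering, so the layers act in series and the equivalent K is the thickness-weighted harmonic mean.
Total thickness L = 2.64 + 8.11 + 9.22 + 9.00 = 28.97 m.
Σ(b_i/K_i) = 2.64/0.423 + 8.11/97.9 + 9.22/0.000136 + 9.00/2.61 = 67804 d.
K_eq = L / Σ(b_i/K_i) = 28.97 / 67804 = 0.0004273 m/day.

0.000427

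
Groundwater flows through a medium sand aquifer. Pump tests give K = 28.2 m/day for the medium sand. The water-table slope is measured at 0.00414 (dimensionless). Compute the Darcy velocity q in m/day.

Hydraulic gradient i = 0.00414.
Specific discharge q = K · i = 28.20 × 0.004140 = 0.1167 m/day.

0.117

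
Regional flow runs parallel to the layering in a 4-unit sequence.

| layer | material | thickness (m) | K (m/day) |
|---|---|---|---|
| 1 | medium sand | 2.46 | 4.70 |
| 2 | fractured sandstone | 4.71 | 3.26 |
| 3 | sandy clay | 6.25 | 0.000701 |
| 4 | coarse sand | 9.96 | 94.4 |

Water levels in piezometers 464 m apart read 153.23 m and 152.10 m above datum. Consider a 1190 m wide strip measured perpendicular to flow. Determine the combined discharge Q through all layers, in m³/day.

2800

Flow is parallel to layering, so each bed carries its own Darcy discharge and the transmissivities add.
Σ(K_i·b_i) = 4.70×2.46 + 3.26×4.71 + 0.000701×6.25 + 94.4×9.96 = 967.1 m²/day.
Hydraulic gradient i = (153.23 − 152.10) / 464 = 1.13 / 464 = 0.002435.
Q = Σ(K_i·b_i) · W · i = 967.1 × 1190 × 0.002435 = 2803 m³/day.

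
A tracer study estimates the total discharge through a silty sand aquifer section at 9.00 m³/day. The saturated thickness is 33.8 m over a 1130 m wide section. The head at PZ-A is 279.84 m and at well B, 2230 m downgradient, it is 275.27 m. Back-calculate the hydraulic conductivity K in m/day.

0.115

Cross-sectional area A = 1130 × 33.8 = 38194 m².
Hydraulic gradient i = (279.84 − 275.27) / 2230 = 4.57 / 2230 = 0.002049.
From Q = K·A·i, K = Q / (A·i) = 9.00 / (38194 × 0.002049) = 0.1150 m/day.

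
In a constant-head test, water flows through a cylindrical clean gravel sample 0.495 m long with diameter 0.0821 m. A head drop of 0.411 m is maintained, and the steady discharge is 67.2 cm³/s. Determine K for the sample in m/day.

1320

Cross-sectional area A = π·(d/2)² = π × (0.0821/2)² = 0.005294 m².
Convert discharge: 67.2 cm³/s = 6.720e-05 m³/s.
Darcy's law rearranged: K = Q·L / (A·Δh) = 6.720e-05 × 0.495 / (0.005294 × 0.411) = 0.01529 m/s = 1321 m/day.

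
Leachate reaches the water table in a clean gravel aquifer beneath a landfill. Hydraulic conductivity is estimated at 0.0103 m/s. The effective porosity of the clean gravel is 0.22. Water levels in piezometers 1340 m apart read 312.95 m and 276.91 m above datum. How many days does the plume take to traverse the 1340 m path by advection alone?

12.3

Convert K: 0.0103 m/s × 86400 = 889.9 m/day.
Hydraulic gradient i = (312.95 − 276.91) / 1340 = 36.04 / 1340 = 0.02690.
Darcy flux q = K · i = 889.9 × 0.02690 = 23.93 m/day.
Seepage velocity v = q / n_e = 23.93 / 0.22 = 108.8 m/day.
Travel time t = L / v = 1340 / 108.8 = 12.32 days.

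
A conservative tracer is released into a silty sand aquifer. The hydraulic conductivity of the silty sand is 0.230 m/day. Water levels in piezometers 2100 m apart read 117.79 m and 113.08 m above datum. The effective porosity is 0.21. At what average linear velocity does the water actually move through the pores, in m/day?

Hydraulic gradient i = (117.79 − 113.08) / 2100 = 4.71 / 2100 = 0.002243.
Darcy flux q = K · i = 0.2300 × 0.002243 = 0.0005159 m/day.
Seepage velocity v = q / n_e = 0.0005159 / 0.21 = 0.002456 m/day.

0.00246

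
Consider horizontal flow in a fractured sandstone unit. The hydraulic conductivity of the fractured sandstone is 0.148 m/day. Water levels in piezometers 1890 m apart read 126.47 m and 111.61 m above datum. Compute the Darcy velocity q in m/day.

Hydraulic gradient i = (126.47 − 111.61) / 1890 = 14.86 / 1890 = 0.007862.
Specific discharge q = K · i = 0.1480 × 0.007862 = 0.001164 m/day.

0.00116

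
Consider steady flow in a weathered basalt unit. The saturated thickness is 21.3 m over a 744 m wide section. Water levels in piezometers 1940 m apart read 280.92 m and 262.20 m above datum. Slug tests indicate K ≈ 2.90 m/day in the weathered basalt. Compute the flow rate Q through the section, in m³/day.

443

Cross-sectional area A = 744 × 21.3 = 15847 m².
Hydraulic gradient i = (280.92 − 262.20) / 1940 = 18.72 / 1940 = 0.009649.
Darcy's law: Q = K · A · i = 2.900 × 15847 × 0.009649 = 443.5 m³/day.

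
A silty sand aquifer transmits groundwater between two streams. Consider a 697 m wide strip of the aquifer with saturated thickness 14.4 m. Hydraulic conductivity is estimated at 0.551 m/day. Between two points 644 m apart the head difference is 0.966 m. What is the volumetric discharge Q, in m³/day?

8.30

Cross-sectional area A = 697 × 14.4 = 10037 m².
Hydraulic gradient i = Δh / L = 0.966 / 644 = 0.001500.
Darcy's law: Q = K · A · i = 0.5510 × 10037 × 0.001500 = 8.295 m³/day.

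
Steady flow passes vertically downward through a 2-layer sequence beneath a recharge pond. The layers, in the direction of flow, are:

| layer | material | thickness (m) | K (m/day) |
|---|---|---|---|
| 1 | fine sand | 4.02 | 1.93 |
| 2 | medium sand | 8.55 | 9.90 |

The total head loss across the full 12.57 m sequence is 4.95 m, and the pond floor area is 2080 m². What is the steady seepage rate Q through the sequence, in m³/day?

Flow is perpendicular to layering, so the layers act in series and the equivalent K is the thickness-weighted harmonic mean.
Total thickness L = 4.02 + 8.55 = 12.57 m.
Σ(b_i/K_i) = 4.02/1.93 + 8.55/9.90 = 2.947 d.
K_eq = L / Σ(b_i/K_i) = 12.57 / 2.947 = 4.266 m/day.
Q = K_eq · A · (Δh/L) = 4.266 × 2080 × (4.95/12.57) = 3494 m³/day.

3490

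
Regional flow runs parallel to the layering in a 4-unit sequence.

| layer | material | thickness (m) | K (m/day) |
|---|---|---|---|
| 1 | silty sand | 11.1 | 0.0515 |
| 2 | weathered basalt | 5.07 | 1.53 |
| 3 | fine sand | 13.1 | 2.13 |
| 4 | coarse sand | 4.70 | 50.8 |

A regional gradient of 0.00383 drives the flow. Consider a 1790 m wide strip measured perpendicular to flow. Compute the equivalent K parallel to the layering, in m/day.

8.10

Flow is parallel to layering, so each bed carries its own Darcy discharge and the transmissivities add.
Σ(K_i·b_i) = 0.0515×11.1 + 1.53×5.07 + 2.13×13.1 + 50.8×4.70 = 275.0 m²/day.
Total thickness b = 33.97 m, so K_eq = Σ(K_i·b_i)/b = 8.095 m/day.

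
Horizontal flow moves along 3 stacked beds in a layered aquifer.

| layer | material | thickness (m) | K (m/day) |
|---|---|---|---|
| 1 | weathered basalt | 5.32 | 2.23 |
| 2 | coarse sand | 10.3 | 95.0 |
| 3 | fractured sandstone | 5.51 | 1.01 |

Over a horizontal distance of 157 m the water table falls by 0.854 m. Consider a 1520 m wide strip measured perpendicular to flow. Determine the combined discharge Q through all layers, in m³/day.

8230

Flow is parallel to layering, so each bed carries its own Darcy discharge and the transmissivities add.
Σ(K_i·b_i) = 2.23×5.32 + 95.0×10.3 + 1.01×5.51 = 995.9 m²/day.
Hydraulic gradient i = Δh / L = 0.854 / 157 = 0.005439.
Q = Σ(K_i·b_i) · W · i = 995.9 × 1520 × 0.005439 = 8234 m³/day.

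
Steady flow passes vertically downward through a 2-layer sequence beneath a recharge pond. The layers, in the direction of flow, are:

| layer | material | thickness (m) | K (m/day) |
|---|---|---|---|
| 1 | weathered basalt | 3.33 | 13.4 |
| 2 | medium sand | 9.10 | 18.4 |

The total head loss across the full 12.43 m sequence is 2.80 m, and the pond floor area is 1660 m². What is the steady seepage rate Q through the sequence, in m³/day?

6260

Flow is perpendicular to layering, so the layers act in series and the equivalent K is the thickness-weighted harmonic mean.
Total thickness L = 3.33 + 9.10 = 12.43 m.
Σ(b_i/K_i) = 3.33/13.4 + 9.10/18.4 = 0.7431 d.
K_eq = L / Σ(b_i/K_i) = 12.43 / 0.7431 = 16.73 m/day.
Q = K_eq · A · (Δh/L) = 16.73 × 1660 × (2.80/12.43) = 6255 m³/day.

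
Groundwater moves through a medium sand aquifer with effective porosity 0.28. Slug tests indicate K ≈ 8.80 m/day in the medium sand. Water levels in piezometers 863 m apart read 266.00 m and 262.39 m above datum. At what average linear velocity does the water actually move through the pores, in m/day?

Hydraulic gradient i = (266.00 − 262.39) / 863 = 3.61 / 863 = 0.004183.
Darcy flux q = K · i = 8.800 × 0.004183 = 0.03681 m/day.
Seepage velocity v = q / n_e = 0.03681 / 0.28 = 0.1315 m/day.

0.131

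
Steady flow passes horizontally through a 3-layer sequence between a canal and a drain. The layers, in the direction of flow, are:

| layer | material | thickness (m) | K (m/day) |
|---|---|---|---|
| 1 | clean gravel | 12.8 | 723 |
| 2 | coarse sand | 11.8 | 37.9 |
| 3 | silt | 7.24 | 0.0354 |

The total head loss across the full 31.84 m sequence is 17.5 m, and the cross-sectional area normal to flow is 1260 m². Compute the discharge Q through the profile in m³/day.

108

Flow is perpendicular to layering, so the layers act in series and the equivalent K is the thickness-weighted harmonic mean.
Total thickness L = 12.8 + 11.8 + 7.24 = 31.84 m.
Σ(b_i/K_i) = 12.8/723 + 11.8/37.9 + 7.24/0.0354 = 204.8 d.
K_eq = L / Σ(b_i/K_i) = 31.84 / 204.8 = 0.1554 m/day.
Q = K_eq · A · (Δh/L) = 0.1554 × 1260 × (17.5/31.84) = 107.6 m³/day.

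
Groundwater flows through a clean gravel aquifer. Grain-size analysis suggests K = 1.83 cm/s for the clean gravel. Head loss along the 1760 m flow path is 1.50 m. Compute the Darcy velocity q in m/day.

Convert K: 1.83 cm/s × 864 = 1581 m/day.
Hydraulic gradient i = Δh / L = 1.50 / 1760 = 0.0008523.
Specific discharge q = K · i = 1581 × 0.0008523 = 1.348 m/day.

1.35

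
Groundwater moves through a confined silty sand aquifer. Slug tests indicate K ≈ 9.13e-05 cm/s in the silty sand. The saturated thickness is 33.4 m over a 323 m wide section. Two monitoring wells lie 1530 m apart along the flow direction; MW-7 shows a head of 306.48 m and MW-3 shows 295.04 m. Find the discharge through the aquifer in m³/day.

6.36

Convert K: 9.13e-05 cm/s × 864 = 0.07888 m/day.
Cross-sectional area A = 323 × 33.4 = 10788 m².
Hydraulic gradient i = (306.48 − 295.04) / 1530 = 11.44 / 1530 = 0.007477.
Darcy's law: Q = K · A · i = 0.07888 × 10788 × 0.007477 = 6.363 m³/day.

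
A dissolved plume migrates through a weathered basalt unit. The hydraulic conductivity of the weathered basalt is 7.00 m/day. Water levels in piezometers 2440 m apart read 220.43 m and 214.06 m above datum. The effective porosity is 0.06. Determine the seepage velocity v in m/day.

0.305

Hydraulic gradient i = (220.43 − 214.06) / 2440 = 6.37 / 2440 = 0.002611.
Darcy flux q = K · i = 7.000 × 0.002611 = 0.01827 m/day.
Seepage velocity v = q / n_e = 0.01827 / 0.06 = 0.3046 m/day.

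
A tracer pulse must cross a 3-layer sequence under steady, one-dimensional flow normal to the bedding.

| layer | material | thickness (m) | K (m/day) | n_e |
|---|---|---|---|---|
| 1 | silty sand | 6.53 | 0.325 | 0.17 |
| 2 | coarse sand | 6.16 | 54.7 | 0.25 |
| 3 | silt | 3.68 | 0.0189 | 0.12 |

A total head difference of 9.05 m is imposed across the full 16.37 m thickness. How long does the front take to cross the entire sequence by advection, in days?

73.4

With flow normal to the layers, continuity requires the same specific discharge q through every layer.
Σ(b_i/K_i) = 6.53/0.325 + 6.16/54.7 + 3.68/0.0189 = 214.9 d.
q = Δh / Σ(b_i/K_i) = 9.05 / 214.9 = 0.04211 m/day.
In each layer the seepage velocity is v_i = q/n_i, so the layer transit time is t_i = b_i·n_i / q:
  layer 1 (silty sand): t_1 = 6.53 × 0.17 / 0.04211 = 26.36 d
  layer 2 (coarse sand): t_2 = 6.16 × 0.25 / 0.04211 = 36.57 d
  layer 3 (silt): t_3 = 3.68 × 0.12 / 0.04211 = 10.49 d
Total t = Σ t_i = 73.42 days.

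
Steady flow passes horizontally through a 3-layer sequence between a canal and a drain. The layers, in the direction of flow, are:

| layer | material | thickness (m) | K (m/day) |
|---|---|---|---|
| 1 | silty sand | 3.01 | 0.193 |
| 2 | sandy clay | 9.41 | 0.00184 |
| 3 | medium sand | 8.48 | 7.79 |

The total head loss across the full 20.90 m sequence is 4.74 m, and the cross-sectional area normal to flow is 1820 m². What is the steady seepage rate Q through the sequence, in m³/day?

Flow is perpendicular to layering, so the layers act in series and the equivalent K is the thickness-weighted harmonic mean.
Total thickness L = 3.01 + 9.41 + 8.48 = 20.90 m.
Σ(b_i/K_i) = 3.01/0.193 + 9.41/0.00184 + 8.48/7.79 = 5131 d.
K_eq = L / Σ(b_i/K_i) = 20.90 / 5131 = 0.004073 m/day.
Q = K_eq · A · (Δh/L) = 0.004073 × 1820 × (4.74/20.90) = 1.681 m³/day.

1.68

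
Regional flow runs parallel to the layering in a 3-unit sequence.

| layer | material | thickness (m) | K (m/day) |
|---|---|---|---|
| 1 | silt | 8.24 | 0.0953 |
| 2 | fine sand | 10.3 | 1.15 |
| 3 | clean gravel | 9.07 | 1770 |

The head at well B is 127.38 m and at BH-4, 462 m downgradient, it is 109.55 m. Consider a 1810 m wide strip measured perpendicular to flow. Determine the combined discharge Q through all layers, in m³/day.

Flow is parallel to layering, so each bed carries its own Darcy discharge and the transmissivities add.
Σ(K_i·b_i) = 0.0953×8.24 + 1.15×10.3 + 1770×9.07 = 16067 m²/day.
Hydraulic gradient i = (127.38 − 109.55) / 462 = 17.83 / 462 = 0.03859.
Q = Σ(K_i·b_i) · W · i = 16067 × 1810 × 0.03859 = 1.122e+06 m³/day.

1.12e+06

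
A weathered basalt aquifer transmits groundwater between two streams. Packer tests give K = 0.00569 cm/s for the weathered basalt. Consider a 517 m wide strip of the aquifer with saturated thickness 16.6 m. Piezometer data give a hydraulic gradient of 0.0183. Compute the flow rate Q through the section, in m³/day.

Convert K: 0.00569 cm/s × 864 = 4.916 m/day.
Cross-sectional area A = 517 × 16.6 = 8582 m².
Hydraulic gradient i = 0.0183.
Darcy's law: Q = K · A · i = 4.916 × 8582 × 0.01830 = 772.1 m³/day.

772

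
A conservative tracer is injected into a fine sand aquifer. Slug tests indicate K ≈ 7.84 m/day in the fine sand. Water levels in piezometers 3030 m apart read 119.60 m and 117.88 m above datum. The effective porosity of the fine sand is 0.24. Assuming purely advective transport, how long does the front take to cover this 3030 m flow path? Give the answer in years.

Hydraulic gradient i = (119.60 − 117.88) / 3030 = 1.72 / 3030 = 0.0005677.
Darcy flux q = K · i = 7.840 × 0.0005677 = 0.004450 m/day.
Seepage velocity v = q / n_e = 0.004450 / 0.24 = 0.01854 m/day.
Travel time t = L / v = 3030 / 0.01854 = 1.634e+05 days = 447.4 years.

447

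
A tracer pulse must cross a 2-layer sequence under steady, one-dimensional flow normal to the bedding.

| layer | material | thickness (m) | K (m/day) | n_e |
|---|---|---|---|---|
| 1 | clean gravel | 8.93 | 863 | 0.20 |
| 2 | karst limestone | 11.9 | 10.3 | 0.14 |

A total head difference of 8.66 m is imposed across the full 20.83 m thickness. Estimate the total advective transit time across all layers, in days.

0.465

With flow normal to the layers, continuity requires the same specific discharge q through every layer.
Σ(b_i/K_i) = 8.93/863 + 11.9/10.3 = 1.166 d.
q = Δh / Σ(b_i/K_i) = 8.66 / 1.166 = 7.429 m/day.
In each layer the seepage velocity is v_i = q/n_i, so the layer transit time is t_i = b_i·n_i / q:
  layer 1 (clean gravel): t_1 = 8.93 × 0.20 / 7.429 = 0.2404 d
  layer 2 (karst limestone): t_2 = 11.9 × 0.14 / 7.429 = 0.2243 d
Total t = Σ t_i = 0.4647 days.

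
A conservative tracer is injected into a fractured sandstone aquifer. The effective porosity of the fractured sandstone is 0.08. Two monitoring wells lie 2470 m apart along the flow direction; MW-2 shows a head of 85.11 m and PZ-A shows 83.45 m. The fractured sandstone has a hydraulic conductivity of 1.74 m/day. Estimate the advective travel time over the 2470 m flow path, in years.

Hydraulic gradient i = (85.11 − 83.45) / 2470 = 1.66 / 2470 = 0.0006721.
Darcy flux q = K · i = 1.740 × 0.0006721 = 0.001169 m/day.
Seepage velocity v = q / n_e = 0.001169 / 0.08 = 0.01462 m/day.
Travel time t = L / v = 2470 / 0.01462 = 1.690e+05 days = 462.6 years.

463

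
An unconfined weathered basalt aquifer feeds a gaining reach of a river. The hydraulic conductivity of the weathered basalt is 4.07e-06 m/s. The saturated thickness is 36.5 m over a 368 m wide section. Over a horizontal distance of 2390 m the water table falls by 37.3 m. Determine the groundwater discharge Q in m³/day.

73.7

Convert K: 4.07e-06 m/s × 86400 = 0.3516 m/day.
Cross-sectional area A = 368 × 36.5 = 13432 m².
Hydraulic gradient i = Δh / L = 37.3 / 2390 = 0.01561.
Darcy's law: Q = K · A · i = 0.3516 × 13432 × 0.01561 = 73.72 m³/day.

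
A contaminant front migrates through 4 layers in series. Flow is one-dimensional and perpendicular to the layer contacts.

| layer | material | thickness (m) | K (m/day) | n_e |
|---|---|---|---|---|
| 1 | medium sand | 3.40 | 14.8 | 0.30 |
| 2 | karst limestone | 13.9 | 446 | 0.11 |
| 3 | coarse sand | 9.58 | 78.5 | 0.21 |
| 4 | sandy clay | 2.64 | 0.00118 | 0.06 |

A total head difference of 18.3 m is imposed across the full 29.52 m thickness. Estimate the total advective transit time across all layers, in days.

577

With flow normal to the layers, continuity requires the same specific discharge q through every layer.
Σ(b_i/K_i) = 3.40/14.8 + 13.9/446 + 9.58/78.5 + 2.64/0.00118 = 2238 d.
q = Δh / Σ(b_i/K_i) = 18.3 / 2238 = 0.008178 m/day.
In each layer the seepage velocity is v_i = q/n_i, so the layer transit time is t_i = b_i·n_i / q:
  layer 1 (medium sand): t_1 = 3.40 × 0.30 / 0.008178 = 124.7 d
  layer 2 (karst limestone): t_2 = 13.9 × 0.11 / 0.008178 = 187.0 d
  layer 3 (coarse sand): t_3 = 9.58 × 0.21 / 0.008178 = 246.0 d
  layer 4 (sandy clay): t_4 = 2.64 × 0.06 / 0.008178 = 19.37 d
Total t = Σ t_i = 577.1 days.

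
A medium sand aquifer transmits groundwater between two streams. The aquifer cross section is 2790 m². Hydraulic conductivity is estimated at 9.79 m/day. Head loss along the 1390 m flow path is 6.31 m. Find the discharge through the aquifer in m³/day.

124

Hydraulic gradient i = Δh / L = 6.31 / 1390 = 0.004540.
Darcy's law: Q = K · A · i = 9.790 × 2790 × 0.004540 = 124.0 m³/day.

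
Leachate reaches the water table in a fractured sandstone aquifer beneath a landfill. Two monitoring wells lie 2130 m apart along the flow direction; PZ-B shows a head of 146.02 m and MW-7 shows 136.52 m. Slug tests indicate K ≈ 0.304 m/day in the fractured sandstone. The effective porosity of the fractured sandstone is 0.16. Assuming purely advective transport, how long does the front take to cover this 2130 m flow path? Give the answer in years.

688

Hydraulic gradient i = (146.02 − 136.52) / 2130 = 9.5 / 2130 = 0.004460.
Darcy flux q = K · i = 0.3040 × 0.004460 = 0.001356 m/day.
Seepage velocity v = q / n_e = 0.001356 / 0.16 = 0.008474 m/day.
Travel time t = L / v = 2130 / 0.008474 = 2.514e+05 days = 688.2 years.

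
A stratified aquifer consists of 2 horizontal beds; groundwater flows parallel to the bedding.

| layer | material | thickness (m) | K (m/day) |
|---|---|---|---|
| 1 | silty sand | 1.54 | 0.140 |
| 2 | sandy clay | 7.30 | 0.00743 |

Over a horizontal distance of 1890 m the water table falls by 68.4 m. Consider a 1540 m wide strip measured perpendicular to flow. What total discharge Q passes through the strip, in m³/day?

Flow is parallel to layering, so each bed carries its own Darcy discharge and the transmissivities add.
Σ(K_i·b_i) = 0.140×1.54 + 0.00743×7.30 = 0.2698 m²/day.
Hydraulic gradient i = Δh / L = 68.4 / 1890 = 0.03619.
Q = Σ(K_i·b_i) · W · i = 0.2698 × 1540 × 0.03619 = 15.04 m³/day.

15.0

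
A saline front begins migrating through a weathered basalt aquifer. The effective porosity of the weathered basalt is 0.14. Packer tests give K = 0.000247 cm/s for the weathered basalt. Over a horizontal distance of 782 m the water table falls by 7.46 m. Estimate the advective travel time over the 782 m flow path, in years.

Convert K: 0.000247 cm/s × 864 = 0.2134 m/day.
Hydraulic gradient i = Δh / L = 7.46 / 782 = 0.009540.
Darcy flux q = K · i = 0.2134 × 0.009540 = 0.002036 m/day.
Seepage velocity v = q / n_e = 0.002036 / 0.14 = 0.01454 m/day.
Travel time t = L / v = 782 / 0.01454 = 53776 days = 147.2 years.

147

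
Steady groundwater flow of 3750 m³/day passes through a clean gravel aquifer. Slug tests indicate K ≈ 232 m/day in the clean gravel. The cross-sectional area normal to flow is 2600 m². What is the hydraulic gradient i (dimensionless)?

0.00622

From Q = K·A·i, i = Q / (K·A) = 3750 / (232.0 × 2600) = 0.006217.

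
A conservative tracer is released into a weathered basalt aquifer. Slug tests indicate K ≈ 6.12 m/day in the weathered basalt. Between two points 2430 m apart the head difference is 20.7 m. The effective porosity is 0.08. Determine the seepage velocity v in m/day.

Hydraulic gradient i = Δh / L = 20.7 / 2430 = 0.008519.
Darcy flux q = K · i = 6.120 × 0.008519 = 0.05213 m/day.
Seepage velocity v = q / n_e = 0.05213 / 0.08 = 0.6517 m/day.

0.652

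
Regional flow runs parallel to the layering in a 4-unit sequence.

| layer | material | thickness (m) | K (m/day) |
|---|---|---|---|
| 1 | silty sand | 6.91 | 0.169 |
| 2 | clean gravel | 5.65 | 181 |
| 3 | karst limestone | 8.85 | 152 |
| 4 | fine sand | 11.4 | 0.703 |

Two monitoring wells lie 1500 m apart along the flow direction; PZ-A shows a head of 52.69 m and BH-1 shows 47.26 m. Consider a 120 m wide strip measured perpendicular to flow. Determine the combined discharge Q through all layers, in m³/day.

Flow is parallel to layering, so each bed carries its own Darcy discharge and the transmissivities add.
Σ(K_i·b_i) = 0.169×6.91 + 181×5.65 + 152×8.85 + 0.703×11.4 = 2377 m²/day.
Hydraulic gradient i = (52.69 − 47.26) / 1500 = 5.43 / 1500 = 0.003620.
Q = Σ(K_i·b_i) · W · i = 2377 × 120 × 0.003620 = 1033 m³/day.

1030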